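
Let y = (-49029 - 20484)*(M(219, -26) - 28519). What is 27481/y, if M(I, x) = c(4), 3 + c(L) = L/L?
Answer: 27481/1982580273 ≈ 1.3861e-5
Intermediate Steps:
c(L) = -2 (c(L) = -3 + L/L = -3 + 1 = -2)
M(I, x) = -2
y = 1982580273 (y = (-49029 - 20484)*(-2 - 28519) = -69513*(-28521) = 1982580273)
27481/y = 27481/1982580273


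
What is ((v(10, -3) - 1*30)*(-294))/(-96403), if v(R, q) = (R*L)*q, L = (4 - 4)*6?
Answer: -8820/96403 ≈ -0.091491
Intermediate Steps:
L = 0 (L = 0*6 = 0)
v(R, q) = 0 (v(R, q) = (R*0)*q = 0*q = 0)
((v(10, -3) - 1*30)*(-294))/(-96403) = ((0 - 1*30)*(-294))/(-96403) = ((0 - 30)*(-294))*(-1/96403) = -30*(-294)*(-1/96403) = 8820*(-1/96403) = -8820/96403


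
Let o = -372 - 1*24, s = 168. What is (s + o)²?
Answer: 51984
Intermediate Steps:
o = -396 (o = -372 - 24 = -396)
(s + o)² = (168 - 396)² = (-228)² = 51984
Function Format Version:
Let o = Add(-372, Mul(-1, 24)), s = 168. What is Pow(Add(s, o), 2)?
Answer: 51984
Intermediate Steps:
o = -396 (o = Add(-372, -24) = -396)
Pow(Add(s, o), 2) = Pow(Add(168, -396), 2) = Pow(-228, 2) = 51984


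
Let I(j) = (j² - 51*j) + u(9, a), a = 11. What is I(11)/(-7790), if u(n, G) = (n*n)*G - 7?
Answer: -222/3895 ≈ -0.056996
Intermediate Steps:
u(n, G) = -7 + G*n² (u(n, G) = n²*G - 7 = G*n² - 7 = -7 + G*n²)
I(j) = 884 + j² - 51*j (I(j) = (j² - 51*j) + (-7 + 11*9²) = (j² - 51*j) + (-7 + 11*81) = (j² - 51*j) + (-7 + 891) = (j² - 51*j) + 884 = 884 + j² - 51*j)
I(11)/(-7790) = (884 + 11² - 51*11)/(-7790) = (884 + 121 - 561)*(-1/7790) = 444*(-1/7790) = -222/3895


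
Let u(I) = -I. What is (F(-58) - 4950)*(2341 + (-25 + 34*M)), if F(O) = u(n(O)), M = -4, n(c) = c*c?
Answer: -18124520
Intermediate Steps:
n(c) = c**2
F(O) = -O**2
(F(-58) - 4950)*(2341 + (-25 + 34*M)) = (-1*(-58)**2 - 4950)*(2341 + (-25 + 34*(-4))) = (-1*3364 - 4950)*(2341 + (-25 - 136)) = (-3364 - 4950)*(2341 - 161) = -8314*2180 = -18124520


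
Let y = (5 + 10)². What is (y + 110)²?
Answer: 112225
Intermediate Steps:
y = 225 (y = 15² = 225)
(y + 110)² = (225 + 110)² = 335² = 112225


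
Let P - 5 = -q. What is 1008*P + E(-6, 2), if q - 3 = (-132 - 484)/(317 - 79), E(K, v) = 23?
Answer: 79015/17 ≈ 4647.9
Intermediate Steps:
q = 7/17 (q = 3 + (-132 - 484)/(317 - 79) = 3 - 616/238 = 3 - 616*1/238 = 3 - 44/17 = 7/17 ≈ 0.41176)
P = 78/17 (P = 5 - 1*7/17 = 5 - 7/17 = 78/17 ≈ 4.5882)
1008*P + E(-6, 2) = 1008*(78/17) + 23 = 78624/17 + 23 = 79015/17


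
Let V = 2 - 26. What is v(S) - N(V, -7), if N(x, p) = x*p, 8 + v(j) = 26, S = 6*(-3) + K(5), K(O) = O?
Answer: -150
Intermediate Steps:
V = -24
S = -13 (S = 6*(-3) + 5 = -18 + 5 = -13)
v(j) = 18 (v(j) = -8 + 26 = 18)
N(x, p) = p*x
v(S) - N(V, -7) = 18 - (-7)*(-24) = 18 - 1*168 = 18 - 168 = -150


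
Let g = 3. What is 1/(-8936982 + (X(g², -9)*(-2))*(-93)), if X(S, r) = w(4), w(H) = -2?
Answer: -1/8937354 ≈ -1.1189e-7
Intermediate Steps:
X(S, r) = -2
1/(-8936982 + (X(g², -9)*(-2))*(-93)) = 1/(-8936982 - 2*(-2)*(-93)) = 1/(-8936982 + 4*(-93)) = 1/(-8936982 - 372) = 1/(-8937354) = -1/8937354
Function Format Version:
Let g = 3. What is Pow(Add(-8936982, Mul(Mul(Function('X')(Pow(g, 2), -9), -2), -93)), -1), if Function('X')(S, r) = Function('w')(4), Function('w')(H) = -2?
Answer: Rational(-1, 8937354) ≈ -1.1189e-7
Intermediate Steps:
Function('X')(S, r) = -2
Pow(Add(-8936982, Mul(Mul(Function('X')(Pow(g, 2), -9), -2), -93)), -1) = Pow(Add(-8936982, Mul(Mul(-2, -2), -93)), -1) = Pow(Add(-8936982, Mul(4, -93)), -1) = Pow(Add(-8936982, -372), -1) = Pow(-8937354, -1) = Rational(-1, 8937354)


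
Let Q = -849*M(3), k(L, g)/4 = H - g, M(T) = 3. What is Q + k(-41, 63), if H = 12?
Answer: -2751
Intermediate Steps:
k(L, g) = 48 - 4*g (k(L, g) = 4*(12 - g) = 48 - 4*g)
Q = -2547 (Q = -849*3 = -2547)
Q + k(-41, 63) = -2547 + (48 - 4*63) = -2547 + (48 - 252) = -2547 - 204 = -2751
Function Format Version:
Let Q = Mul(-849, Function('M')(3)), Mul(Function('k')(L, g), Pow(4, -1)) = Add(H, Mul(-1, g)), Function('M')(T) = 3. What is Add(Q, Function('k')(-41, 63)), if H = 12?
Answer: -2751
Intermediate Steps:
Function('k')(L, g) = Add(48, Mul(-4, g)) (Function('k')(L, g) = Mul(4, Add(12, Mul(-1, g))) = Add(48, Mul(-4, g)))
Q = -2547 (Q = Mul(-849, 3) = -2547)
Add(Q, Function('k')(-41, 63)) = Add(-2547, Add(48, Mul(-4, 63))) = Add(-2547, Add(48, -252)) = Add(-2547, -204) = -2751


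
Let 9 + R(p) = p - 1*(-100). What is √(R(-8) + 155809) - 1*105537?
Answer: -105537 + 2*√38973 ≈ -1.0514e+5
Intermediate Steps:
R(p) = 91 + p (R(p) = -9 + (p - 1*(-100)) = -9 + (p + 100) = -9 + (100 + p) = 91 + p)
√(R(-8) + 155809) - 1*105537 = √((91 - 8) + 155809) - 1*105537 = √(83 + 155809) - 105537 = √155892 - 105537 = 2*√38973 - 105537 = -105537 + 2*√38973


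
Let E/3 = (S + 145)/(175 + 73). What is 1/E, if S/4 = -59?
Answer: -248/273 ≈ -0.90842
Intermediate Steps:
S = -236 (S = 4*(-59) = -236)
E = -273/248 (E = 3*((-236 + 145)/(175 + 73)) = 3*(-91/248) = -273/248 ≈ -1.1008)
1/E = 1/(-273/248) = -248/273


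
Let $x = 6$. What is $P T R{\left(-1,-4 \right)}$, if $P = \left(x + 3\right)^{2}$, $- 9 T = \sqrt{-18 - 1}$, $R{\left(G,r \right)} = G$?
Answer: $9 i \sqrt{19} \approx 39.23 i$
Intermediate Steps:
$T = - \frac{i \sqrt{19}}{9}$ ($T = - \frac{\sqrt{-18 - 1}}{9} = - \frac{\sqrt{-19}}{9} = - \frac{i \sqrt{19}}{9} \approx - 0.48432 i$)
$P = 81$ ($P = \left(6 + 3\right)^{2} = 9^{2} = 81$)
$P T R{\left(-1,-4 \right)} = 81 \left(- \frac{i \sqrt{19}}{9}\right) \left(-1\right) = - 9 i \sqrt{19} \left(-1\right) = 9 i \sqrt{19}$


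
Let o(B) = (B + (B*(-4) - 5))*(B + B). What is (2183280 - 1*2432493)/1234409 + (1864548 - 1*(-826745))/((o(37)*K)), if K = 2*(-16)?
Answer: 3253700480293/339077339392 ≈ 9.5957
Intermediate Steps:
K = -32
o(B) = 2*B*(-5 - 3*B) (o(B) = (B + (-4*B - 5))*(2*B) = (B + (-5 - 4*B))*(2*B) = (-5 - 3*B)*(2*B) = 2*B*(-5 - 3*B))
(2183280 - 1*2432493)/1234409 + (1864548 - 1*(-826745))/((o(37)*K)) = (2183280 - 1*2432493)/1234409 + (1864548 - 1*(-826745))/((-2*37*(5 + 3*37)*(-32))) = (2183280 - 2432493)*(1/1234409) + (1864548 + 826745)/((-2*37*(5 + 111)*(-32))) = -249213*1/1234409 + 2691293/((-2*37*116*(-32))) = -249213/1234409 + 2691293/((-8584*(-32))) = -249213/1234409 + 2691293/274688 = 3253700480293/339077339392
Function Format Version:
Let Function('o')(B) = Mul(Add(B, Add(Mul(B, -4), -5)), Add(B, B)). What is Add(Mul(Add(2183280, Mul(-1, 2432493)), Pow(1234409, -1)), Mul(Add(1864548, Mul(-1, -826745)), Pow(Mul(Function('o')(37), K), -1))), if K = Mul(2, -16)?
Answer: Rational(3253700480293, 339077339392) ≈ 9.5957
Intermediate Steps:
K = -32
Function('o')(B) = Mul(2, B, Add(-5, Mul(-3, B))) (Function('o')(B) = Mul(Add(B, Add(Mul(-4, B), -5)), Mul(2, B)) = Mul(Add(B, Add(-5, Mul(-4, B))), Mul(2, B)) = Mul(Add(-5, Mul(-3, B)), Mul(2, B)) = Mul(2, B, Add(-5, Mul(-3, B))))
Add(Mul(Add(2183280, Mul(-1, 2432493)), Pow(1234409, -1)), Mul(Add(1864548, Mul(-1, -826745)), Pow(Mul(Function('o')(37), K), -1))) = Add(Mul(Add(2183280, Mul(-1, 2432493)), Pow(1234409, -1)), Mul(Add(1864548, Mul(-1, -826745)), Pow(Mul(Mul(-2, 37, Add(5, Mul(3, 37))), -32), -1))) = Add(Mul(Add(2183280, -2432493), Rational(1, 1234409)), Mul(Add(1864548, 826745), Pow(Mul(Mul(-2, 37, Add(5, 111)), -32), -1))) = Add(Mul(-249213, Rational(1, 1234409)), Mul(2691293, Pow(Mul(Mul(-2, 37, 116), -32), -1))) = Add(Rational(-249213, 1234409), Mul(2691293, Pow(Mul(-8584, -32), -1))) = Add(Rational(-249213, 1234409), Mul(2691293, Pow(274688, -1))) = Add(Rational(-249213, 1234409), Mul(2691293, Rational(1, 274688))) = Add(Rational(-249213, 1234409), Rational(2691293, 274688)) = Rational(3253700480293, 339077339392)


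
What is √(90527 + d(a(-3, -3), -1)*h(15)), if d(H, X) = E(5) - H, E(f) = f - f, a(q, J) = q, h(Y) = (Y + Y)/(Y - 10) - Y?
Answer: 10*√905 ≈ 300.83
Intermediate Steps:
h(Y) = -Y + 2*Y/(-10 + Y) (h(Y) = (2*Y)/(-10 + Y) - Y = 2*Y/(-10 + Y) - Y = -Y + 2*Y/(-10 + Y))
E(f) = 0
d(H, X) = -H (d(H, X) = 0 - H = -H)
√(90527 + d(a(-3, -3), -1)*h(15)) = √(90527 + (-1*(-3))*(15*(12 - 1*15)/(-10 + 15))) = √(90527 + 3*(15*(12 - 15)/5)) = √(90527 + 3*(15*(⅕)*(-3))) = √(90527 + 3*(-9)) = √(90527 - 27) = √90500 = 10*√905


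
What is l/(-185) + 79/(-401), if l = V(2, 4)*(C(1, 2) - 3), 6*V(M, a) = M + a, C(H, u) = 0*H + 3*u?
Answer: -15818/74185 ≈ -0.21322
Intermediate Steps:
C(H, u) = 3*u (C(H, u) = 0 + 3*u = 3*u)
V(M, a) = M/6 + a/6 (V(M, a) = (M + a)/6 = M/6 + a/6)
l = 3 (l = ((⅙)*2 + (⅙)*4)*(3*2 - 3) = (⅓ + ⅔)*(6 - 3) = 1*3 = 3)
l/(-185) + 79/(-401) = 3/(-185) + 79/(-401) = 3*(-1/185) + 79*(-1/401) = -3/185 - 79/401 = -15818/74185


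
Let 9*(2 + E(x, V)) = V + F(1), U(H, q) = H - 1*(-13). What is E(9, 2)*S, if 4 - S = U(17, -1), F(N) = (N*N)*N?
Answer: 130/3 ≈ 43.333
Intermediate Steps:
F(N) = N³ (F(N) = N²*N = N³)
U(H, q) = 13 + H (U(H, q) = H + 13 = 13 + H)
S = -26 (S = 4 - (13 + 17) = 4 - 1*30 = 4 - 30 = -26)
E(x, V) = -17/9 + V/9 (E(x, V) = -2 + (V + 1³)/9 = -2 + (V + 1)/9 = -2 + (1 + V)/9 = -2 + (⅑ + V/9) = -17/9 + V/9)
E(9, 2)*S = (-17/9 + (⅑)*2)*(-26) = (-17/9 + 2/9)*(-26) = -5/3*(-26) = 130/3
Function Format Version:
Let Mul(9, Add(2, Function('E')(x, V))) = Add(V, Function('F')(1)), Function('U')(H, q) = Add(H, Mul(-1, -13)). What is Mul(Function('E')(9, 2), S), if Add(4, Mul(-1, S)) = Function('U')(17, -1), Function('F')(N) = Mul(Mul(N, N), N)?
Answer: Rational(130, 3) ≈ 43.333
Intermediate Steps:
Function('F')(N) = Pow(N, 3) (Function('F')(N) = Mul(Pow(N, 2), N) = Pow(N, 3))
Function('U')(H, q) = Add(13, H) (Function('U')(H, q) = Add(H, 13) = Add(13, H))
S = -26 (S = Add(4, Mul(-1, Add(13, 17))) = Add(4, Mul(-1, 30)) = Add(4, -30) = -26)
Function('E')(x, V) = Add(Rational(-17, 9), Mul(Rational(1, 9), V)) (Function('E')(x, V) = Add(-2, Mul(Rational(1, 9), Add(V, Pow(1, 3)))) = Add(-2, Mul(Rational(1, 9), Add(V, 1))) = Add(-2, Mul(Rational(1, 9), Add(1, V))) = Add(-2, Add(Rational(1, 9), Mul(Rational(1, 9), V))) = Add(Rational(-17, 9), Mul(Rational(1, 9), V)))
Mul(Function('E')(9, 2), S) = Mul(Add(Rational(-17, 9), Mul(Rational(1, 9), 2)), -26) = Mul(Add(Rational(-17, 9), Rational(2, 9)), -26) = Mul(Rational(-5, 3), -26) = Rational(130, 3)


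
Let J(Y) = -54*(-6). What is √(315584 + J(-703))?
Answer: 2*√78977 ≈ 562.06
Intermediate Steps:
J(Y) = 324
√(315584 + J(-703)) = √(315584 + 324) = √315908 = 2*√78977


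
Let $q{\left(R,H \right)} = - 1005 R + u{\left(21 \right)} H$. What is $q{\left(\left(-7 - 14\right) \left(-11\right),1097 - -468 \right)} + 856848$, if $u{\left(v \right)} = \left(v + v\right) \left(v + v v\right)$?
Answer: $30991953$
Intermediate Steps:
$u{\left(v \right)} = 2 v \left(v + v^{2}\right)$
$q{\left(R,H \right)} = - 1005 R + 19404 H$ ($q{\left(R,H \right)} = - 1005 R + 2 \cdot 21^{2} \left(1 + 21\right) H = - 1005 R + 2 \cdot 441 \cdot 22 H = - 1005 R + 19404 H$)
$q{\left(\left(-7 - 14\right) \left(-11\right),1097 - -468 \right)} + 856848 = \left(- 1005 \left(-7 - 14\right) \left(-11\right) + 19404 \left(1097 - -468\right)\right) + 856848 = \left(- 1005 \left(\left(-21\right) \left(-11\right)\right) + 19404 \left(1097 + 468\right)\right) + 856848 = \left(\left(-1005\right) 231 + 19404 \cdot 1565\right) + 856848 = \left(-232155 + 30367260\right) + 856848 = 30135105 + 856848 = 30991953$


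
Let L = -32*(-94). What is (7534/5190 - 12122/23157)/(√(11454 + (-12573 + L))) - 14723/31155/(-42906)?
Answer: 14723/1336736430 + 18591943*√1889/37838190645 ≈ 0.021367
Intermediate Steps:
L = 3008
(7534/5190 - 12122/23157)/(√(11454 + (-12573 + L))) - 14723/31155/(-42906) = (7534/5190 - 12122/23157)/(√(11454 + (-12573 + 3008))) - 14723/31155/(-42906) = (7534*(1/5190) - 12122*1/23157)/(√(11454 - 9565)) - 14723*1/31155*(-1/42906) = (3767/2595 - 12122/23157)/(√1889) - 14723/31155*(-1/42906) = 18591943*(√1889/1889)/20030805 + 14723/1336736430 = 18591943*√1889/37838190645 + 14723/1336736430 = 14723/1336736430 + 18591943*√1889/37838190645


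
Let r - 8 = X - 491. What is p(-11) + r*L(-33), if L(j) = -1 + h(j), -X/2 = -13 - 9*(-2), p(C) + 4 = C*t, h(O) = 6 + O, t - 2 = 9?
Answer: 13679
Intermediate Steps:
t = 11 (t = 2 + 9 = 11)
p(C) = -4 + 11*C (p(C) = -4 + C*11 = -4 + 11*C)
X = -10 (X = -2*(-13 - 9*(-2)) = -2*(-13 + 18) = -2*5 = -10)
L(j) = 5 + j (L(j) = -1 + (6 + j) = 5 + j)
r = -493 (r = 8 + (-10 - 491) = 8 - 501 = -493)
p(-11) + r*L(-33) = (-4 + 11*(-11)) - 493*(5 - 33) = (-4 - 121) - 493*(-28) = -125 + 13804 = 13679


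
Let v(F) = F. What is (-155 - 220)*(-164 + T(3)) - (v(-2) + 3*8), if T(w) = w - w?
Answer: 61478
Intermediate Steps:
T(w) = 0
(-155 - 220)*(-164 + T(3)) - (v(-2) + 3*8) = (-155 - 220)*(-164 + 0) - (-2 + 3*8) = -375*(-164) - (-2 + 24) = 61500 - 1*22 = 61500 - 22 = 61478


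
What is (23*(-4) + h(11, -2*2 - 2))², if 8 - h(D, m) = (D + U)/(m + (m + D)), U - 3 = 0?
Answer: 4900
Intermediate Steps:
U = 3 (U = 3 + 0 = 3)
h(D, m) = 8 - (3 + D)/(D + 2*m) (h(D, m) = 8 - (D + 3)/(m + (m + D)) = 8 - (3 + D)/(m + (D + m)) = 8 - (3 + D)/(D + 2*m))
(23*(-4) + h(11, -2*2 - 2))² = (23*(-4) + (-3 + 7*11 + 16*(-2*2 - 2))/(11 + 2*(-2*2 - 2)))² = (-92 + (-3 + 77 + 16*(-4 - 2))/(11 + 2*(-4 - 2)))² = (-92 + (-3 + 77 + 16*(-6))/(11 + 2*(-6)))² = (-92 + (-3 + 77 - 96)/(11 - 12))² = (-92 - 22/(-1))² = (-92 - 1*(-22))² = (-92 + 22)² = (-70)² = 4900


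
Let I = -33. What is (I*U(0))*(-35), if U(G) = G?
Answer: 0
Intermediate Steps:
(I*U(0))*(-35) = -33*0*(-35) = 0*(-35) = 0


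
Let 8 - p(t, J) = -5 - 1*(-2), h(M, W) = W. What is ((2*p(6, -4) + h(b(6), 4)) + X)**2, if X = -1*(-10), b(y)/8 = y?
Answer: 1296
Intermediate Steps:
b(y) = 8*y
p(t, J) = 11 (p(t, J) = 8 - (-5 - 1*(-2)) = 8 - (-5 + 2) = 8 - 1*(-3) = 8 + 3 = 11)
X = 10
((2*p(6, -4) + h(b(6), 4)) + X)**2 = ((2*11 + 4) + 10)**2 = ((22 + 4) + 10)**2 = (26 + 10)**2 = 36**2 = 1296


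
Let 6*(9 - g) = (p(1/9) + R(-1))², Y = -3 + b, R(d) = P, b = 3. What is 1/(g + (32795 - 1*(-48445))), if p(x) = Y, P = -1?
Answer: 6/487493 ≈ 1.2308e-5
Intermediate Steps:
R(d) = -1
Y = 0 (Y = -3 + 3 = 0)
p(x) = 0
g = 53/6 (g = 9 - (0 - 1)²/6 = 9 - ⅙*(-1)² = 9 - ⅙*1 = 9 - ⅙ = 53/6 ≈ 8.8333)
1/(g + (32795 - 1*(-48445))) = 1/(53/6 + (32795 - 1*(-48445))) = 1/(53/6 + (32795 + 48445)) = 1/(53/6 + 81240) = 1/(487493/6) = 6/487493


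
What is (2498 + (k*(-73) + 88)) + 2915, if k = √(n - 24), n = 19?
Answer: 5501 - 73*I*√5 ≈ 5501.0 - 163.23*I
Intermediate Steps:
k = I*√5 (k = √(19 - 24) = √(-5) = I*√5 ≈ 2.2361*I)
(2498 + (k*(-73) + 88)) + 2915 = (2498 + ((I*√5)*(-73) + 88)) + 2915 = (2498 + (-73*I*√5 + 88)) + 2915 = (2498 + (88 - 73*I*√5)) + 2915 = (2586 - 73*I*√5) + 2915 = 5501 - 73*I*√5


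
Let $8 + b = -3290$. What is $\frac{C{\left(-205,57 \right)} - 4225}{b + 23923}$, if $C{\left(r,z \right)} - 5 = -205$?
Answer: $- \frac{59}{275} \approx -0.21455$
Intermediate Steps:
$C{\left(r,z \right)} = -200$ ($C{\left(r,z \right)} = 5 - 205 = -200$)
$b = -3298$ ($b = -8 - 3290 = -3298$)
$\frac{C{\left(-205,57 \right)} - 4225}{b + 23923} = \frac{-200 - 4225}{-3298 + 23923} = - \frac{4425}{20625} = \left(-4425\right) \frac{1}{20625} = - \frac{59}{275}$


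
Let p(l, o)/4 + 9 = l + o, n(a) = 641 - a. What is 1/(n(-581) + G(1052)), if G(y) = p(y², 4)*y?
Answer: 1/4656990614 ≈ 2.1473e-10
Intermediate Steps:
p(l, o) = -36 + 4*l + 4*o (p(l, o) = -36 + 4*(l + o) = -36 + (4*l + 4*o) = -36 + 4*l + 4*o)
G(y) = y*(-20 + 4*y²) (G(y) = (-36 + 4*y² + 4*4)*y = (-36 + 4*y² + 16)*y = (-20 + 4*y²)*y = y*(-20 + 4*y²))
1/(n(-581) + G(1052)) = 1/((641 - 1*(-581)) + 4*1052*(-5 + 1052²)) = 1/((641 + 581) + 4*1052*(-5 + 1106704)) = 1/(1222 + 4*1052*1106699) = 1/(1222 + 4656989392) = 1/4656990614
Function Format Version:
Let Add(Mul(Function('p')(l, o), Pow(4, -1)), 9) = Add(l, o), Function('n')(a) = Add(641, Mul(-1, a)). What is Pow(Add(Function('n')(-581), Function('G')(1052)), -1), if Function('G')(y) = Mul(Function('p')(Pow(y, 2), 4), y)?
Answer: Rational(1, 4656990614) ≈ 2.1473e-10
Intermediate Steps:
Function('p')(l, o) = Add(-36, Mul(4, l), Mul(4, o)) (Function('p')(l, o) = Add(-36, Mul(4, Add(l, o))) = Add(-36, Add(Mul(4, l), Mul(4, o))) = Add(-36, Mul(4, l), Mul(4, o)))
Function('G')(y) = Mul(y, Add(-20, Mul(4, Pow(y, 2)))) (Function('G')(y) = Mul(Add(-36, Mul(4, Pow(y, 2)), Mul(4, 4)), y) = Mul(Add(-36, Mul(4, Pow(y, 2)), 16), y) = Mul(Add(-20, Mul(4, Pow(y, 2))), y) = Mul(y, Add(-20, Mul(4, Pow(y, 2)))))
Pow(Add(Function('n')(-581), Function('G')(1052)), -1) = Pow(Add(Add(641, Mul(-1, -581)), Mul(4, 1052, Add(-5, Pow(1052, 2)))), -1) = Pow(Add(Add(641, 581), Mul(4, 1052, Add(-5, 1106704))), -1) = Pow(Add(1222, Mul(4, 1052, 1106699)), -1) = Pow(Add(1222, 4656989392), -1) = Pow(4656990614, -1) = Rational(1, 4656990614)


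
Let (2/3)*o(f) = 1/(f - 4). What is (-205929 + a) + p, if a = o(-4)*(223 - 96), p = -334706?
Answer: -8650541/16 ≈ -5.4066e+5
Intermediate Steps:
o(f) = 3/(2*(-4 + f)) (o(f) = 3/(2*(f - 4)) = 3/(2*(-4 + f)))
a = -381/16 (a = (3/(2*(-4 - 4)))*(223 - 96) = ((3/2)/(-8))*127 = ((3/2)*(-⅛))*127 = -3/16*127 = -381/16 ≈ -23.813)
(-205929 + a) + p = (-205929 - 381/16) - 334706 = -3295245/16 - 334706 = -8650541/16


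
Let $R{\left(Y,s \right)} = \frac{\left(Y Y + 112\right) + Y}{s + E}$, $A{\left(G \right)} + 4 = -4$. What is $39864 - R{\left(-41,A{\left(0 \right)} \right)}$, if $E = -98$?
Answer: $\frac{2113668}{53} \approx 39881.0$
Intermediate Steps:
$A{\left(G \right)} = -8$ ($A{\left(G \right)} = -4 - 4 = -8$)
$R{\left(Y,s \right)} = \frac{112 + Y + Y^{2}}{-98 + s}$ ($R{\left(Y,s \right)} = \frac{\left(Y Y + 112\right) + Y}{s - 98} = \frac{\left(Y^{2} + 112\right) + Y}{-98 + s} = \frac{\left(112 + Y^{2}\right) + Y}{-98 + s} = \frac{112 + Y + Y^{2}}{-98 + s}$)
$39864 - R{\left(-41,A{\left(0 \right)} \right)} = 39864 - \frac{112 - 41 + \left(-41\right)^{2}}{-98 - 8} = 39864 - \frac{112 - 41 + 1681}{-106} = 39864 - \left(- \frac{1}{106}\right) 1752 = 39864 - - \frac{876}{53} = 39864 + \frac{876}{53} = \frac{2113668}{53}$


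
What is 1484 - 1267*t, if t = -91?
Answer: 116781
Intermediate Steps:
1484 - 1267*t = 1484 - 1267*(-91) = 1484 + 115297 = 116781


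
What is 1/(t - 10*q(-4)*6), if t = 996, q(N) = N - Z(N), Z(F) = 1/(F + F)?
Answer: 2/2457 ≈ 0.00081400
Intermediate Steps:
Z(F) = 1/(2*F)
q(N) = N - 1/(2*N)
1/(t - 10*q(-4)*6) = 1/(996 - 10*(-4 - ½/(-4))*6) = 1/(996 - 10*(-4 - ½*(-¼))*6) = 1/(996 - 10*(-4 + ⅛)*6) = 1/(996 - 10*(-31/8)*6) = 1/(996 + (155/4)*6) = 1/(996 + 465/2) = 1/(2457/2) = 2/2457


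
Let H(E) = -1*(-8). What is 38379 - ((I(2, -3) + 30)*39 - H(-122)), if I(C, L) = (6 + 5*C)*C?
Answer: 35969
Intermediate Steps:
I(C, L) = C*(6 + 5*C)
H(E) = 8
38379 - ((I(2, -3) + 30)*39 - H(-122)) = 38379 - ((2*(6 + 5*2) + 30)*39 - 1*8) = 38379 - ((2*(6 + 10) + 30)*39 - 8) = 38379 - ((2*16 + 30)*39 - 8) = 38379 - ((32 + 30)*39 - 8) = 38379 - (62*39 - 8) = 38379 - (2418 - 8) = 38379 - 1*2410 = 38379 - 2410 = 35969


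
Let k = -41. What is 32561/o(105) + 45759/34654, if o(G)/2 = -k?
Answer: 283030283/710407 ≈ 398.41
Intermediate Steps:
o(G) = 82 (o(G) = 2*(-1*(-41)) = 2*41 = 82)
32561/o(105) + 45759/34654 = 32561/82 + 45759/34654 = 283030283/710407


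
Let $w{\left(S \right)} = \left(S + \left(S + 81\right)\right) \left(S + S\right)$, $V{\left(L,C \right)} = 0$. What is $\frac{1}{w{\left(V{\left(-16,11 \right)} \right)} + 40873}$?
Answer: $\frac{1}{40873} \approx 2.4466 \cdot 10^{-5}$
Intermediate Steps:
$w{\left(S \right)} = 2 S \left(81 + 2 S\right)$ ($w{\left(S \right)} = \left(S + \left(81 + S\right)\right) 2 S = \left(81 + 2 S\right) 2 S = 2 S \left(81 + 2 S\right)$)
$\frac{1}{w{\left(V{\left(-16,11 \right)} \right)} + 40873} = \frac{1}{2 \cdot 0 \left(81 + 2 \cdot 0\right) + 40873} = \frac{1}{2 \cdot 0 \left(81 + 0\right) + 40873} = \frac{1}{2 \cdot 0 \cdot 81 + 40873} = \frac{1}{0 + 40873} = \frac{1}{40873}$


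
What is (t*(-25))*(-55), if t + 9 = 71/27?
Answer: -236500/27 ≈ -8759.3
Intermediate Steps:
t = -172/27 (t = -9 + 71/27 = -172/27 ≈ -6.3704)
(t*(-25))*(-55) = -172/27*(-25)*(-55) = (4300/27)*(-55) = -236500/27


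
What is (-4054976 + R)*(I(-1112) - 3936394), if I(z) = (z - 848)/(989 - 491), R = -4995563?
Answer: 8871004236203354/249 ≈ 3.5627e+13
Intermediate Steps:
I(z) = -424/249 + z/498 (I(z) = (-848 + z)/498 = (-848 + z)*(1/498) = -424/249 + z/498)
(-4054976 + R)*(I(-1112) - 3936394) = (-4054976 - 4995563)*((-424/249 + (1/498)*(-1112)) - 3936394) = -9050539*((-424/249 - 556/249) - 3936394) = -9050539*(-980/249 - 3936394) = -9050539*(-980163086/249) = 8871004236203354/249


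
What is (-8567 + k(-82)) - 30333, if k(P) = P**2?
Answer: -32176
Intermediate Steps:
(-8567 + k(-82)) - 30333 = (-8567 + (-82)**2) - 30333 = (-8567 + 6724) - 30333 = -1843 - 30333 = -32176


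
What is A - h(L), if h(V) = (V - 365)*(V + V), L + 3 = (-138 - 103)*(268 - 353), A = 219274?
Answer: -823853514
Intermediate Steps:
L = 20482 (L = -3 + (-138 - 103)*(268 - 353) = -3 - 241*(-85) = -3 + 20485 = 20482)
h(V) = 2*V*(-365 + V) (h(V) = (-365 + V)*(2*V) = 2*V*(-365 + V))
A - h(L) = 219274 - 2*20482*(-365 + 20482) = 219274 - 2*20482*20117 = 219274 - 1*824072788 = 219274 - 824072788 = -823853514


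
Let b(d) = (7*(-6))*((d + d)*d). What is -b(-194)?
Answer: 3161424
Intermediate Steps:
b(d) = -84*d² (b(d) = -42*2*d*d = -84*d²)
-b(-194) = -(-84)*(-194)² = -(-84)*37636 = -1*(-3161424) = 3161424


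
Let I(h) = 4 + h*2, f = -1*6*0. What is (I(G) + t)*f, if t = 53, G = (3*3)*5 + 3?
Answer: 0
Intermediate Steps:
G = 48 (G = 9*5 + 3 = 45 + 3 = 48)
f = 0 (f = -6*0 = 0)
I(h) = 4 + 2*h
(I(G) + t)*f = ((4 + 2*48) + 53)*0 = ((4 + 96) + 53)*0 = (100 + 53)*0 = 153*0 = 0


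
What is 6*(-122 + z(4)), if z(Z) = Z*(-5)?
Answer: -852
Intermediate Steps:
z(Z) = -5*Z
6*(-122 + z(4)) = 6*(-122 - 5*4) = 6*(-122 - 20) = 6*(-142) = -852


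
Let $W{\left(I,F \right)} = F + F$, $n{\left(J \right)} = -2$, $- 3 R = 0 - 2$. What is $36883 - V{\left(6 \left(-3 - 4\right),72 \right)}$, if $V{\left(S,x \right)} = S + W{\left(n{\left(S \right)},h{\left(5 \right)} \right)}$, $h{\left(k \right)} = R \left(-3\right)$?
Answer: $36929$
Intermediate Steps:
$R = \frac{2}{3}$ ($R = - \frac{0 - 2}{3} = \left(- \frac{1}{3}\right) \left(-2\right) = \frac{2}{3} \approx 0.66667$)
$h{\left(k \right)} = -2$ ($h{\left(k \right)} = \frac{2}{3} \left(-3\right) = -2$)
$W{\left(I,F \right)} = 2 F$
$V{\left(S,x \right)} = -4 + S$ ($V{\left(S,x \right)} = S + 2 \left(-2\right) = S - 4 = -4 + S$)
$36883 - V{\left(6 \left(-3 - 4\right),72 \right)} = 36883 - \left(-4 + 6 \left(-3 - 4\right)\right) = 36883 - \left(-4 + 6 \left(-7\right)\right) = 36883 - \left(-4 - 42\right) = 36883 - -46 = 36883 + 46 = 36929$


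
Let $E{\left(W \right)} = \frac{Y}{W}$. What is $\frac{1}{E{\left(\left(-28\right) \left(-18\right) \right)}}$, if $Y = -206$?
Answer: $- \frac{252}{103} \approx -2.4466$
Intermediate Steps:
$E{\left(W \right)} = - \frac{206}{W}$
$\frac{1}{E{\left(\left(-28\right) \left(-18\right) \right)}} = \frac{1}{\left(-206\right) \frac{1}{\left(-28\right) \left(-18\right)}} = \frac{1}{\left(-206\right) \frac{1}{504}} = \frac{1}{- \frac{103}{252}} = - \frac{252}{103}$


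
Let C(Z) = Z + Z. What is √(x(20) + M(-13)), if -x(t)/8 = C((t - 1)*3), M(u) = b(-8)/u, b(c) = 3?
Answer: I*√154167/13 ≈ 30.203*I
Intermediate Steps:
M(u) = 3/u
C(Z) = 2*Z
x(t) = 48 - 48*t (x(t) = -16*(t - 1)*3 = -16*(-1 + t)*3 = -16*(-3 + 3*t) = -8*(-6 + 6*t) = 48 - 48*t)
√(x(20) + M(-13)) = √((48 - 48*20) + 3/(-13)) = √((48 - 960) + 3*(-1/13)) = √(-912 - 3/13) = √(-11859/13) = I*√154167/13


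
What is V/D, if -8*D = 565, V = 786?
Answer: -6288/565 ≈ -11.129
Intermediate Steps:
D = -565/8 (D = -1/8*565 = -565/8 ≈ -70.625)
V/D = 786/(-565/8) = 786*(-8/565) = -6288/565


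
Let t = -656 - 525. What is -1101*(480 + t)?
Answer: 771801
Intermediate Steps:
t = -1181
-1101*(480 + t) = -1101*(480 - 1181) = -1101*(-701) = 771801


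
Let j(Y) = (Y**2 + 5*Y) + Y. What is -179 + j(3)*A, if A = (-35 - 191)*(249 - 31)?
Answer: -1330415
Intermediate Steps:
j(Y) = Y**2 + 6*Y
A = -49268 (A = -226*218 = -49268)
-179 + j(3)*A = -179 + (3*(6 + 3))*(-49268) = -179 + (3*9)*(-49268) = -179 + 27*(-49268) = -179 - 1330236 = -1330415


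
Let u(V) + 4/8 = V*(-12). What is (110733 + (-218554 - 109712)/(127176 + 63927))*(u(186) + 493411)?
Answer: 6929245098149727/127402 ≈ 5.4389e+10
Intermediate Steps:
u(V) = -½ - 12*V (u(V) = -½ + V*(-12) = -½ - 12*V)
(110733 + (-218554 - 109712)/(127176 + 63927))*(u(186) + 493411) = (110733 + (-218554 - 109712)/(127176 + 63927))*((-½ - 12*186) + 493411) = (110733 - 328266/191103)*((-½ - 2232) + 493411) = (110733 - 328266*1/191103)*(-4465/2 + 493411) = (110733 - 109422/63701)*(982357/2) = (7053693411/63701)*(982357/2) = 6929245098149727/127402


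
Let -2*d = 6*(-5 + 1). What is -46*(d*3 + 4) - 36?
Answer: -1876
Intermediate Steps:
d = 12 (d = -3*(-5 + 1) = -3*(-4) = -1/2*(-24) = 12)
-46*(d*3 + 4) - 36 = -46*(12*3 + 4) - 36 = -46*(36 + 4) - 36 = -46*40 - 36 = -1840 - 36 = -1876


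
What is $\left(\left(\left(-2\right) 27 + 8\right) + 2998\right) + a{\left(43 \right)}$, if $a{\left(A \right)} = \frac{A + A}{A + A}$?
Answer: $2953$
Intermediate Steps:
$a{\left(A \right)} = 1$ ($a{\left(A \right)} = \frac{2 A}{2 A} = 2 A \frac{1}{2 A} = 1$)
$\left(\left(\left(-2\right) 27 + 8\right) + 2998\right) + a{\left(43 \right)} = \left(\left(\left(-2\right) 27 + 8\right) + 2998\right) + 1 = \left(\left(-54 + 8\right) + 2998\right) + 1 = \left(-46 + 2998\right) + 1 = 2952 + 1 = 2953$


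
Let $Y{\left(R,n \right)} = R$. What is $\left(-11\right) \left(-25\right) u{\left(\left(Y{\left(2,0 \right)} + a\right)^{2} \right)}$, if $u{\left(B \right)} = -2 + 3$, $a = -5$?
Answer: $275$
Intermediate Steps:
$u{\left(B \right)} = 1$
$\left(-11\right) \left(-25\right) u{\left(\left(Y{\left(2,0 \right)} + a\right)^{2} \right)} = \left(-11\right) \left(-25\right) 1 = 275 \cdot 1 = 275$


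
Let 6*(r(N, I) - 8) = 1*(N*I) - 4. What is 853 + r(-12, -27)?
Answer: 2743/3 ≈ 914.33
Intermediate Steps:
r(N, I) = 22/3 + I*N/6 (r(N, I) = 8 + (1*(N*I) - 4)/6 = 8 + (1*(I*N) - 4)/6 = 8 + (I*N - 4)/6 = 8 + (-4 + I*N)/6 = 8 + (-⅔ + I*N/6) = 22/3 + I*N/6)
853 + r(-12, -27) = 853 + (22/3 + (⅙)*(-27)*(-12)) = 853 + (22/3 + 54) = 853 + 184/3 = 2743/3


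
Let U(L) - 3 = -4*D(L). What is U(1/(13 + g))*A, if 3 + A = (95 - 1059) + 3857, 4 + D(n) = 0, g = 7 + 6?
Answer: 54910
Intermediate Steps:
g = 13
D(n) = -4 (D(n) = -4 + 0 = -4)
U(L) = 19 (U(L) = 3 - 4*(-4) = 3 + 16 = 19)
A = 2890 (A = -3 + ((95 - 1059) + 3857) = -3 + (-964 + 3857) = -3 + 2893 = 2890)
U(1/(13 + g))*A = 19*2890 = 54910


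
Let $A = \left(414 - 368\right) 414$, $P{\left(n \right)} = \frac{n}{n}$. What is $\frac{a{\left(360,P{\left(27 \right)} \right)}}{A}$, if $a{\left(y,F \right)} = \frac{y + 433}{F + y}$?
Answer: $\frac{793}{6874884} \approx 0.00011535$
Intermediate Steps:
$P{\left(n \right)} = 1$
$a{\left(y,F \right)} = \frac{433 + y}{F + y}$
$A = 19044$ ($A = 46 \cdot 414 = 19044$)
$\frac{a{\left(360,P{\left(27 \right)} \right)}}{A} = \frac{\frac{1}{1 + 360} \left(433 + 360\right)}{19044} = \frac{1}{361} \cdot 793 \cdot \frac{1}{19044} = \frac{793}{361} \cdot \frac{1}{19044} = \frac{793}{6874884}$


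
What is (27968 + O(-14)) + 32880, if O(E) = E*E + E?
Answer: 61030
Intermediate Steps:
O(E) = E + E² (O(E) = E² + E = E + E²)
(27968 + O(-14)) + 32880 = (27968 - 14*(1 - 14)) + 32880 = (27968 - 14*(-13)) + 32880 = (27968 + 182) + 32880 = 28150 + 32880 = 61030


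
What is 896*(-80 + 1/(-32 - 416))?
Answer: -71682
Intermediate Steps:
896*(-80 + 1/(-32 - 416)) = 896*(-80 + 1/(-448)) = 896*(-80 - 1/448) = 896*(-35841/448) = -71682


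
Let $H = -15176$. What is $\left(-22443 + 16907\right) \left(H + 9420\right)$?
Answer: $31865216$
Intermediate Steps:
$\left(-22443 + 16907\right) \left(H + 9420\right) = \left(-22443 + 16907\right) \left(-15176 + 9420\right) = \left(-5536\right) \left(-5756\right) = 31865216$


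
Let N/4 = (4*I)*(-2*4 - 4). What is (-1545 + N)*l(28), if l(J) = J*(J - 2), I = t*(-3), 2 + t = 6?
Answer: 552552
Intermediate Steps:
t = 4 (t = -2 + 6 = 4)
I = -12 (I = 4*(-3) = -12)
l(J) = J*(-2 + J)
N = 2304 (N = 4*((4*(-12))*(-2*4 - 4)) = 4*(-48*(-8 - 4)) = 4*(-48*(-12)) = 4*576 = 2304)
(-1545 + N)*l(28) = (-1545 + 2304)*(28*(-2 + 28)) = 759*(28*26) = 759*728 = 552552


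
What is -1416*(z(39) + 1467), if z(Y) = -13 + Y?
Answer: -2114088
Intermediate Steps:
-1416*(z(39) + 1467) = -1416*((-13 + 39) + 1467) = -1416*(26 + 1467) = -1416*1493 = -2114088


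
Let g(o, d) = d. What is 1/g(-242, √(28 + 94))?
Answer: √122/122 ≈ 0.090536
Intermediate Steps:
1/g(-242, √(28 + 94)) = 1/(√(28 + 94)) = 1/(√122) = √122/122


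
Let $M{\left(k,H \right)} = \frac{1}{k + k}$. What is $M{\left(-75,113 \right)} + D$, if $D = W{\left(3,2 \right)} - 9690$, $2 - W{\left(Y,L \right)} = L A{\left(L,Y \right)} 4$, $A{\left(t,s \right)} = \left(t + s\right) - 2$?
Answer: $- \frac{1456801}{150} \approx -9712.0$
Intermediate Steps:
$A{\left(t,s \right)} = -2 + s + t$ ($A{\left(t,s \right)} = \left(s + t\right) - 2 = -2 + s + t$)
$W{\left(Y,L \right)} = 2 - 4 L \left(-2 + L + Y\right)$ ($W{\left(Y,L \right)} = 2 - L \left(-2 + Y + L\right) 4 = 2 - L \left(-2 + L + Y\right) 4 = 2 - 4 L \left(-2 + L + Y\right)$)
$D = -9712$ ($D = \left(2 - 8 \left(-2 + 2 + 3\right)\right) - 9690 = \left(2 - 8 \cdot 3\right) - 9690 = \left(2 - 24\right) - 9690 = -22 - 9690 = -9712$)
$M{\left(k,H \right)} = \frac{1}{2 k}$
$M{\left(-75,113 \right)} + D = \frac{1}{2 \left(-75\right)} - 9712 = \frac{1}{2} \left(- \frac{1}{75}\right) - 9712 = - \frac{1}{150} - 9712 = - \frac{1456801}{150}$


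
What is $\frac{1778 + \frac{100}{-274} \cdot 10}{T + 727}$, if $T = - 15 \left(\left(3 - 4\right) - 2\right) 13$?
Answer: $\frac{121543}{89872} \approx 1.3524$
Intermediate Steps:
$T = 585$ ($T = - 15 \left(-1 - 2\right) 13 = \left(-15\right) \left(-3\right) 13 = 45 \cdot 13 = 585$)
$\frac{1778 + \frac{100}{-274} \cdot 10}{T + 727} = \frac{1778 + \frac{100}{-274} \cdot 10}{585 + 727} = \frac{1778 + 100 \left(- \frac{1}{274}\right) 10}{1312} = \left(1778 - \frac{500}{137}\right) \frac{1}{1312} = \frac{243086}{137} \cdot \frac{1}{1312} = \frac{121543}{89872}$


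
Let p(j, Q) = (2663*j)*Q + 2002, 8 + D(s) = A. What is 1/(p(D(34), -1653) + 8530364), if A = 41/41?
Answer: 1/39345939 ≈ 2.5416e-8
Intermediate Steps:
A = 1 (A = 41*(1/41) = 1)
D(s) = -7 (D(s) = -8 + 1 = -7)
p(j, Q) = 2002 + 2663*Q*j (p(j, Q) = 2663*Q*j + 2002 = 2002 + 2663*Q*j)
1/(p(D(34), -1653) + 8530364) = 1/((2002 + 2663*(-1653)*(-7)) + 8530364) = 1/((2002 + 30813573) + 8530364) = 1/(30815575 + 8530364) = 1/39345939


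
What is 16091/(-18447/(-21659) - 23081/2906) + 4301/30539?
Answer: -2811591480696559/1239062725453 ≈ -2269.1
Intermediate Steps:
16091/(-18447/(-21659) - 23081/2906) + 4301/30539 = 16091/(-18447*(-1/21659) - 23081*1/2906) + 4301*(1/30539) = 16091/(1677/1969 - 23081/2906) + 4301/30539 = 16091/(-40573127/5721914) + 4301/30539 = 16091*(-5721914/40573127) + 4301/30539 = -92071318174/40573127 + 4301/30539 = -2811591480696559/1239062725453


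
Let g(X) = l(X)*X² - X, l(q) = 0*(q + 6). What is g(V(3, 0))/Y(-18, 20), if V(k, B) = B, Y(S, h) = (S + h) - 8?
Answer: 0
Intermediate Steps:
Y(S, h) = -8 + S + h
l(q) = 0 (l(q) = 0*(6 + q) = 0)
g(X) = -X (g(X) = 0*X² - X = 0 - X = -X)
g(V(3, 0))/Y(-18, 20) = (-1*0)/(-8 - 18 + 20) = 0/(-6) = 0*(-⅙) = 0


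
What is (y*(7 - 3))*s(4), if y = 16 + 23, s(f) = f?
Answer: 624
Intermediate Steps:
y = 39
(y*(7 - 3))*s(4) = (39*(7 - 3))*4 = (39*4)*4 = 156*4 = 624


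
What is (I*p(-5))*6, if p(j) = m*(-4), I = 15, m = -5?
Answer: 1800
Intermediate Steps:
p(j) = 20 (p(j) = -5*(-4) = 20)
(I*p(-5))*6 = (15*20)*6 = 300*6 = 1800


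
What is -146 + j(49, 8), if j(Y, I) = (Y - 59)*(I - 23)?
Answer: 4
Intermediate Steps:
j(Y, I) = (-59 + Y)*(-23 + I)
-146 + j(49, 8) = -146 + (1357 - 59*8 - 23*49 + 8*49) = -146 + (1357 - 472 - 1127 + 392) = -146 + 150 = 4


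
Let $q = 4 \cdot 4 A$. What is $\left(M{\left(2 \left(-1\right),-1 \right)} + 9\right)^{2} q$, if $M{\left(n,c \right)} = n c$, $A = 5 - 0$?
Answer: $9680$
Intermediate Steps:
$A = 5$ ($A = 5 + 0 = 5$)
$M{\left(n,c \right)} = c n$
$q = 80$ ($q = 4 \cdot 4 \cdot 5 = 16 \cdot 5 = 80$)
$\left(M{\left(2 \left(-1\right),-1 \right)} + 9\right)^{2} q = \left(- 2 \left(-1\right) + 9\right)^{2} \cdot 80 = \left(\left(-1\right) \left(-2\right) + 9\right)^{2} \cdot 80 = \left(2 + 9\right)^{2} \cdot 80 = 11^{2} \cdot 80 = 121 \cdot 80 = 9680$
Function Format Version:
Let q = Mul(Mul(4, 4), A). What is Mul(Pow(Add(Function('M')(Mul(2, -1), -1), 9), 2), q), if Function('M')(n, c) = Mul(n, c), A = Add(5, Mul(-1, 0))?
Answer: 9680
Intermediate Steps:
A = 5 (A = Add(5, 0) = 5)
Function('M')(n, c) = Mul(c, n)
q = 80 (q = Mul(Mul(4, 4), 5) = Mul(16, 5) = 80)
Mul(Pow(Add(Function('M')(Mul(2, -1), -1), 9), 2), q) = Mul(Pow(Add(Mul(-1, Mul(2, -1)), 9), 2), 80) = Mul(Pow(Add(Mul(-1, -2), 9), 2), 80) = Mul(Pow(Add(2, 9), 2), 80) = Mul(Pow(11, 2), 80) = Mul(121, 80) = 9680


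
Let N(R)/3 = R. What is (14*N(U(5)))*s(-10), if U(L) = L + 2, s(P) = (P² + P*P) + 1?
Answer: 59094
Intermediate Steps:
s(P) = 1 + 2*P² (s(P) = (P² + P²) + 1 = 2*P² + 1 = 1 + 2*P²)
U(L) = 2 + L
N(R) = 3*R
(14*N(U(5)))*s(-10) = (14*(3*(2 + 5)))*(1 + 2*(-10)²) = (14*(3*7))*(1 + 2*100) = (14*21)*(1 + 200) = 294*201 = 59094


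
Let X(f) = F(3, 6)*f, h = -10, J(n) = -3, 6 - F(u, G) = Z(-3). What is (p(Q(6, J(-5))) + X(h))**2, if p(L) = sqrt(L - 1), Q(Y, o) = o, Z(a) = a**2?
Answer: 896 + 120*I ≈ 896.0 + 120.0*I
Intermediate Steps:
F(u, G) = -3 (F(u, G) = 6 - 1*(-3)**2 = 6 - 1*9 = 6 - 9 = -3)
p(L) = sqrt(-1 + L)
X(f) = -3*f
(p(Q(6, J(-5))) + X(h))**2 = (sqrt(-1 - 3) - 3*(-10))**2 = (sqrt(-4) + 30)**2 = (2*I + 30)**2 = (30 + 2*I)**2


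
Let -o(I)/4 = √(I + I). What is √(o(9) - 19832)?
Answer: 2*√(-4958 - 3*√2) ≈ 140.89*I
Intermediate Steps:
o(I) = -4*√2*√I (o(I) = -4*√(I + I) = -4*√2*√I)
√(o(9) - 19832) = √(-4*√2*√9 - 19832) = √(-4*√2*3 - 19832) = √(-12*√2 - 19832) = √(-19832 - 12*√2)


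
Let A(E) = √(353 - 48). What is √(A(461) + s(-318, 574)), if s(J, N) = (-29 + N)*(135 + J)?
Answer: √(-99735 + √305) ≈ 315.78*I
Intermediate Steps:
A(E) = √305
√(A(461) + s(-318, 574)) = √(√305 + (-3915 - 29*(-318) + 135*574 - 318*574)) = √(√305 + (-3915 + 9222 + 77490 - 182532)) = √(√305 - 99735) = √(-99735 + √305)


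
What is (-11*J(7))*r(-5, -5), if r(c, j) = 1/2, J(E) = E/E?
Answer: -11/2 ≈ -5.5000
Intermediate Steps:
J(E) = 1
r(c, j) = ½
(-11*J(7))*r(-5, -5) = -11*1*(½) = -11*½ = -11/2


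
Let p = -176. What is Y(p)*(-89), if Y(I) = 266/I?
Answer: 11837/88 ≈ 134.51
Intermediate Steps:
Y(p)*(-89) = (266/(-176))*(-89) = (266*(-1/176))*(-89) = -133/88*(-89) = 11837/88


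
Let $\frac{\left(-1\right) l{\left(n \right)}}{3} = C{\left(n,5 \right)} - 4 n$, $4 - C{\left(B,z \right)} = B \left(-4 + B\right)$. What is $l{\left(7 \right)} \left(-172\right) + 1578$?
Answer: $-21642$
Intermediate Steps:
$C{\left(B,z \right)} = 4 - B \left(-4 + B\right)$
$l{\left(n \right)} = -12 + 3 n^{2}$ ($l{\left(n \right)} = - 3 \left(\left(4 - n^{2} + 4 n\right) - 4 n\right) = - 3 \left(4 - n^{2}\right) = -12 + 3 n^{2}$)
$l{\left(7 \right)} \left(-172\right) + 1578 = \left(-12 + 3 \cdot 7^{2}\right) \left(-172\right) + 1578 = \left(-12 + 3 \cdot 49\right) \left(-172\right) + 1578 = \left(-12 + 147\right) \left(-172\right) + 1578 = 135 \left(-172\right) + 1578 = -23220 + 1578 = -21642$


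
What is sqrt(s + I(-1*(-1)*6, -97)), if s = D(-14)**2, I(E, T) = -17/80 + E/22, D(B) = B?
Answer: 17*sqrt(32835)/220 ≈ 14.002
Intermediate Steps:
I(E, T) = -17/80 + E/22 (I(E, T) = -17*1/80 + E*(1/22) = -17/80 + E/22)
s = 196 (s = (-14)**2 = 196)
sqrt(s + I(-1*(-1)*6, -97)) = sqrt(196 + (-17/80 + (-1*(-1)*6)/22)) = sqrt(196 + (-17/80 + (1*6)/22)) = sqrt(196 + (-17/80 + (1/22)*6)) = sqrt(196 + (-17/80 + 3/11)) = sqrt(196 + 53/880) = sqrt(172533/880) = 17*sqrt(32835)/220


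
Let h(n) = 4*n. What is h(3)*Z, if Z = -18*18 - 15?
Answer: -4068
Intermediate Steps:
Z = -339 (Z = -324 - 15 = -339)
h(3)*Z = (4*3)*(-339) = 12*(-339) = -4068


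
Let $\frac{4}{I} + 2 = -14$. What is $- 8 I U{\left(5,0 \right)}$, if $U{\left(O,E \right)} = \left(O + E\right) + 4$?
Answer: $18$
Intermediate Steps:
$I = - \frac{1}{4}$ ($I = \frac{4}{-2 - 14} = \frac{4}{-16} = 4 \left(- \frac{1}{16}\right) = - \frac{1}{4} \approx -0.25$)
$U{\left(O,E \right)} = 4 + E + O$ ($U{\left(O,E \right)} = \left(E + O\right) + 4 = 4 + E + O$)
$- 8 I U{\left(5,0 \right)} = \left(-8\right) \left(- \frac{1}{4}\right) \left(4 + 0 + 5\right) = 2 \cdot 9 = 18$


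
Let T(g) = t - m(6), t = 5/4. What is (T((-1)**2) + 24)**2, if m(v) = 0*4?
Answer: 10201/16 ≈ 637.56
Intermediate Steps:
m(v) = 0
t = 5/4 (t = 5*(1/4) = 5/4 ≈ 1.2500)
T(g) = 5/4 (T(g) = 5/4 - 1*0 = 5/4 + 0 = 5/4)
(T((-1)**2) + 24)**2 = (5/4 + 24)**2 = (101/4)**2 = 10201/16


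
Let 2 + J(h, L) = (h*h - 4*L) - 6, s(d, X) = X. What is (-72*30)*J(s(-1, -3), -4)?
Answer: -36720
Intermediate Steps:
J(h, L) = -8 + h² - 4*L (J(h, L) = -2 + ((h*h - 4*L) - 6) = -2 + ((h² - 4*L) - 6) = -2 + (-6 + h² - 4*L) = -8 + h² - 4*L)
(-72*30)*J(s(-1, -3), -4) = (-72*30)*(-8 + (-3)² - 4*(-4)) = -2160*(-8 + 9 + 16) = -2160*17 = -36720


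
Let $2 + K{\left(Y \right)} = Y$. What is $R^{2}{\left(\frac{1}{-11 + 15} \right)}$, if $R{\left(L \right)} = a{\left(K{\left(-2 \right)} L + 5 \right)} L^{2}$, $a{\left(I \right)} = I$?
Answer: $\frac{1}{16} \approx 0.0625$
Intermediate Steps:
$K{\left(Y \right)} = -2 + Y$
$R{\left(L \right)} = L^{2} \left(5 - 4 L\right)$ ($R{\left(L \right)} = \left(\left(-2 - 2\right) L + 5\right) L^{2} = \left(- 4 L + 5\right) L^{2} = \left(5 - 4 L\right) L^{2} = L^{2} \left(5 - 4 L\right)$)
$R^{2}{\left(\frac{1}{-11 + 15} \right)} = \left(\left(\frac{1}{-11 + 15}\right)^{2} \left(5 - \frac{4}{-11 + 15}\right)\right)^{2} = \left(\left(\frac{1}{4}\right)^{2} \left(5 - \frac{4}{4}\right)\right)^{2} = \left(\frac{5 - 1}{16}\right)^{2} = \left(\frac{1}{16} \cdot 4\right)^{2} = \left(\frac{1}{4}\right)^{2} = \frac{1}{16}$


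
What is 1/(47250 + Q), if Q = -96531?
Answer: -1/49281 ≈ -2.0292e-5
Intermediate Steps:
1/(47250 + Q) = 1/(47250 - 96531) = 1/(-49281) = -1/49281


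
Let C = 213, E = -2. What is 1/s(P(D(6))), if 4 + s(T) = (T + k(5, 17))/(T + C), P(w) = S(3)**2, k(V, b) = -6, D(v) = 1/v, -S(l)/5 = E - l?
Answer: -838/2733 ≈ -0.30662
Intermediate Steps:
S(l) = 10 + 5*l (S(l) = -5*(-2 - l) = 10 + 5*l)
P(w) = 625 (P(w) = (10 + 5*3)**2 = (10 + 15)**2 = 25**2 = 625)
s(T) = -4 + (-6 + T)/(213 + T) (s(T) = -4 + (T - 6)/(T + 213) = -4 + (-6 + T)/(213 + T))
1/s(P(D(6))) = 1/(3*(-286 - 1*625)/(213 + 625)) = 1/(3*(-286 - 625)/838) = 1/(3*(1/838)*(-911)) = 1/(-2733/838) = -838/2733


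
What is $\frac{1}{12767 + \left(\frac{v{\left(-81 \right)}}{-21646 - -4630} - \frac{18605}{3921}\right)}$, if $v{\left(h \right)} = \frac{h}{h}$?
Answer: $\frac{7413304}{94610475879} \approx 7.8356 \cdot 10^{-5}$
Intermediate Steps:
$v{\left(h \right)} = 1$
$\frac{1}{12767 + \left(\frac{v{\left(-81 \right)}}{-21646 - -4630} - \frac{18605}{3921}\right)} = \frac{1}{12767 + \left(1 \frac{1}{-21646 - -4630} - \frac{18605}{3921}\right)} = \frac{1}{12767 + \left(1 \frac{1}{-21646 + 4630} - \frac{18605}{3921}\right)} = \frac{1}{12767 - \left(\frac{18605}{3921} - \frac{1}{-17016}\right)} = \frac{1}{12767 + \left(1 \left(- \frac{1}{17016}\right) - \frac{18605}{3921}\right)} = \frac{1}{12767 - \frac{35176289}{7413304}} = \frac{1}{\frac{94610475879}{7413304}} = \frac{7413304}{94610475879}$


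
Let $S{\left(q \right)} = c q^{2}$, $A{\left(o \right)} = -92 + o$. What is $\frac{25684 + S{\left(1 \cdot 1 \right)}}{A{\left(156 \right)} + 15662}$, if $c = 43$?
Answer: $\frac{25727}{15726} \approx 1.636$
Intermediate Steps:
$S{\left(q \right)} = 43 q^{2}$
$\frac{25684 + S{\left(1 \cdot 1 \right)}}{A{\left(156 \right)} + 15662} = \frac{25684 + 43 \left(1 \cdot 1\right)^{2}}{\left(-92 + 156\right) + 15662} = \frac{25684 + 43 \cdot 1^{2}}{64 + 15662} = \frac{25684 + 43 \cdot 1}{15726} = \left(25684 + 43\right) \frac{1}{15726} = 25727 \cdot \frac{1}{15726} = \frac{25727}{15726}$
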